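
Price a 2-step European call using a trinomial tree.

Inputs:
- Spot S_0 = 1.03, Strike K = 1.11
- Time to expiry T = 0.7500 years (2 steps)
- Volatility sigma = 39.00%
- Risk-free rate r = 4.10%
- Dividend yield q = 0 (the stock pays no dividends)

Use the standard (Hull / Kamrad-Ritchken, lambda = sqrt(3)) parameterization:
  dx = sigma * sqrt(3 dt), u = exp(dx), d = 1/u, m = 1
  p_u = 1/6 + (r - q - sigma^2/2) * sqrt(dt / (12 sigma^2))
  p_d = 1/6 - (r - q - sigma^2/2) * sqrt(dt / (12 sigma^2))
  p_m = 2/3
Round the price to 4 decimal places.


Answer: Price = V(0,0) = 0.1147

Derivation:
dt = T/N = 0.375000; dx = sigma*sqrt(3*dt) = 0.413657
u = exp(dx) = 1.512339; d = 1/u = 0.661227
p_u = 0.150779, p_m = 0.666667, p_d = 0.182554
Discount per step: exp(-r*dt) = 0.984743
Stock lattice S(k, j) with j the centered position index:
  k=0: S(0,+0) = 1.0300
  k=1: S(1,-1) = 0.6811; S(1,+0) = 1.0300; S(1,+1) = 1.5577
  k=2: S(2,-2) = 0.4503; S(2,-1) = 0.6811; S(2,+0) = 1.0300; S(2,+1) = 1.5577; S(2,+2) = 2.3558
Terminal payoffs V(N, j) = max(S_T - K, 0):
  V(2,-2) = 0.000000; V(2,-1) = 0.000000; V(2,+0) = 0.000000; V(2,+1) = 0.447709; V(2,+2) = 1.245784
Backward induction: V(k, j) = exp(-r*dt) * [p_u * V(k+1, j+1) + p_m * V(k+1, j) + p_d * V(k+1, j-1)]
  V(1,-1) = exp(-r*dt) * [p_u*0.000000 + p_m*0.000000 + p_d*0.000000] = 0.000000
  V(1,+0) = exp(-r*dt) * [p_u*0.447709 + p_m*0.000000 + p_d*0.000000] = 0.066475
  V(1,+1) = exp(-r*dt) * [p_u*1.245784 + p_m*0.447709 + p_d*0.000000] = 0.478892
  V(0,+0) = exp(-r*dt) * [p_u*0.478892 + p_m*0.066475 + p_d*0.000000] = 0.114746


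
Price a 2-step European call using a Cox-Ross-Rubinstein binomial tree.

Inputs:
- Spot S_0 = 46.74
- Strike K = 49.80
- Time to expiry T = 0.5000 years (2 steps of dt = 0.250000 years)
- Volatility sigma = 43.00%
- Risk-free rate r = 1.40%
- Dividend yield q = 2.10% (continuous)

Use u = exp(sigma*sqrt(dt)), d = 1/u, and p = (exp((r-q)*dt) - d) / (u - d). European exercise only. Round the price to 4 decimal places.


dt = T/N = 0.250000
u = exp(sigma*sqrt(dt)) = 1.239862; d = 1/u = 0.806541
p = (exp((r-q)*dt) - d) / (u - d) = 0.442421
Discount per step: exp(-r*dt) = 0.996506
Stock lattice S(k, i) with i counting down-moves:
  k=0: S(0,0) = 46.7400
  k=1: S(1,0) = 57.9511; S(1,1) = 37.6977
  k=2: S(2,0) = 71.8514; S(2,1) = 46.7400; S(2,2) = 30.4048
Terminal payoffs V(N, i) = max(S_T - K, 0):
  V(2,0) = 22.051417; V(2,1) = 0.000000; V(2,2) = 0.000000
Backward induction: V(k, i) = exp(-r*dt) * [p * V(k+1, i) + (1-p) * V(k+1, i+1)].
  V(1,0) = exp(-r*dt) * [p*22.051417 + (1-p)*0.000000] = 9.721924
  V(1,1) = exp(-r*dt) * [p*0.000000 + (1-p)*0.000000] = 0.000000
  V(0,0) = exp(-r*dt) * [p*9.721924 + (1-p)*0.000000] = 4.286156

Answer: Price = V(0,0) = 4.2862


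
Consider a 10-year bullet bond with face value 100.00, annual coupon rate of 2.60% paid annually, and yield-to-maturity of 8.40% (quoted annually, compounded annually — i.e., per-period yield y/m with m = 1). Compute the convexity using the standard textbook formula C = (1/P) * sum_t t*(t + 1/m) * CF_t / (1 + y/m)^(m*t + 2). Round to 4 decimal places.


Answer: Convexity = 76.2072

Derivation:
Coupon per period c = face * coupon_rate / m = 2.600000
Periods per year m = 1; per-period yield y/m = 0.084000
Number of cashflows N = 10
Cashflows (t years, CF_t, discount factor 1/(1+y/m)^(m*t), PV):
  t = 1.0000: CF_t = 2.600000, DF = 0.922509, PV = 2.398524
  t = 2.0000: CF_t = 2.600000, DF = 0.851023, PV = 2.212661
  t = 3.0000: CF_t = 2.600000, DF = 0.785077, PV = 2.041200
  t = 4.0000: CF_t = 2.600000, DF = 0.724241, PV = 1.883026
  t = 5.0000: CF_t = 2.600000, DF = 0.668119, PV = 1.737108
  t = 6.0000: CF_t = 2.600000, DF = 0.616346, PV = 1.602499
  t = 7.0000: CF_t = 2.600000, DF = 0.568585, PV = 1.478320
  t = 8.0000: CF_t = 2.600000, DF = 0.524524, PV = 1.363764
  t = 9.0000: CF_t = 2.600000, DF = 0.483879, PV = 1.258084
  t = 10.0000: CF_t = 102.600000, DF = 0.446383, PV = 45.798846
Price P = sum_t PV_t = 61.774031
Convexity numerator sum_t t*(t + 1/m) * CF_t / (1+y/m)^(m*t + 2):
  t = 1.0000: term = 4.082399
  t = 2.0000: term = 11.298153
  t = 3.0000: term = 20.845302
  t = 4.0000: term = 32.049972
  t = 5.0000: term = 44.349592
  t = 6.0000: term = 57.278071
  t = 7.0000: term = 70.452731
  t = 8.0000: term = 83.562807
  t = 9.0000: term = 96.359326
  t = 10.0000: term = 4287.347243
Convexity = (1/P) * sum = 4707.625596 / 61.774031 = 76.207194


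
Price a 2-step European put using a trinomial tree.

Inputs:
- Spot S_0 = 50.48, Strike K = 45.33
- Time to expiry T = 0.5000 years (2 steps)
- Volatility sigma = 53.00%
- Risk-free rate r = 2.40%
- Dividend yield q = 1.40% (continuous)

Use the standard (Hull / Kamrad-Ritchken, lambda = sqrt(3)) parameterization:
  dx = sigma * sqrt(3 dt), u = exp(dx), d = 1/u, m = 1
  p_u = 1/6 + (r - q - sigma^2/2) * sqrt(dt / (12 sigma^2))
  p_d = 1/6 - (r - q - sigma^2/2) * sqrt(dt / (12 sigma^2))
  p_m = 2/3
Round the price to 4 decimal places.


dt = T/N = 0.250000; dx = sigma*sqrt(3*dt) = 0.458993
u = exp(dx) = 1.582480; d = 1/u = 0.631919
p_u = 0.131141, p_m = 0.666667, p_d = 0.202193
Discount per step: exp(-r*dt) = 0.994018
Stock lattice S(k, j) with j the centered position index:
  k=0: S(0,+0) = 50.4800
  k=1: S(1,-1) = 31.8993; S(1,+0) = 50.4800; S(1,+1) = 79.8836
  k=2: S(2,-2) = 20.1578; S(2,-1) = 31.8993; S(2,+0) = 50.4800; S(2,+1) = 79.8836; S(2,+2) = 126.4142
Terminal payoffs V(N, j) = max(K - S_T, 0):
  V(2,-2) = 25.172221; V(2,-1) = 13.430710; V(2,+0) = 0.000000; V(2,+1) = 0.000000; V(2,+2) = 0.000000
Backward induction: V(k, j) = exp(-r*dt) * [p_u * V(k+1, j+1) + p_m * V(k+1, j) + p_d * V(k+1, j-1)]
  V(1,-1) = exp(-r*dt) * [p_u*0.000000 + p_m*13.430710 + p_d*25.172221] = 13.959439
  V(1,+0) = exp(-r*dt) * [p_u*0.000000 + p_m*0.000000 + p_d*13.430710] = 2.699348
  V(1,+1) = exp(-r*dt) * [p_u*0.000000 + p_m*0.000000 + p_d*0.000000] = 0.000000
  V(0,+0) = exp(-r*dt) * [p_u*0.000000 + p_m*2.699348 + p_d*13.959439] = 4.594414

Answer: Price = V(0,0) = 4.5944


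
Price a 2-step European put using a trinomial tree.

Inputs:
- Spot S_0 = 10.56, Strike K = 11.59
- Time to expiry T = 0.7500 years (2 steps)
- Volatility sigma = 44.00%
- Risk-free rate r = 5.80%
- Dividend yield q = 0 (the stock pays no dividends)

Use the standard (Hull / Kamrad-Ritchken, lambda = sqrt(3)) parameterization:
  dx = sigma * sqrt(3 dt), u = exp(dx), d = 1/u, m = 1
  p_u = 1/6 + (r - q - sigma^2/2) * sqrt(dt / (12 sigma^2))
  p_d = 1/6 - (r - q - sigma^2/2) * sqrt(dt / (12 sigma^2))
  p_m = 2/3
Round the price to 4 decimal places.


dt = T/N = 0.375000; dx = sigma*sqrt(3*dt) = 0.466690
u = exp(dx) = 1.594708; d = 1/u = 0.627074
p_u = 0.151078, p_m = 0.666667, p_d = 0.182255
Discount per step: exp(-r*dt) = 0.978485
Stock lattice S(k, j) with j the centered position index:
  k=0: S(0,+0) = 10.5600
  k=1: S(1,-1) = 6.6219; S(1,+0) = 10.5600; S(1,+1) = 16.8401
  k=2: S(2,-2) = 4.1524; S(2,-1) = 6.6219; S(2,+0) = 10.5600; S(2,+1) = 16.8401; S(2,+2) = 26.8551
Terminal payoffs V(N, j) = max(K - S_T, 0):
  V(2,-2) = 7.437576; V(2,-1) = 4.968097; V(2,+0) = 1.030000; V(2,+1) = 0.000000; V(2,+2) = 0.000000
Backward induction: V(k, j) = exp(-r*dt) * [p_u * V(k+1, j+1) + p_m * V(k+1, j) + p_d * V(k+1, j-1)]
  V(1,-1) = exp(-r*dt) * [p_u*1.030000 + p_m*4.968097 + p_d*7.437576] = 4.719439
  V(1,+0) = exp(-r*dt) * [p_u*0.000000 + p_m*1.030000 + p_d*4.968097] = 1.557873
  V(1,+1) = exp(-r*dt) * [p_u*0.000000 + p_m*0.000000 + p_d*1.030000] = 0.183684
  V(0,+0) = exp(-r*dt) * [p_u*0.183684 + p_m*1.557873 + p_d*4.719439] = 1.885026

Answer: Price = V(0,0) = 1.8850


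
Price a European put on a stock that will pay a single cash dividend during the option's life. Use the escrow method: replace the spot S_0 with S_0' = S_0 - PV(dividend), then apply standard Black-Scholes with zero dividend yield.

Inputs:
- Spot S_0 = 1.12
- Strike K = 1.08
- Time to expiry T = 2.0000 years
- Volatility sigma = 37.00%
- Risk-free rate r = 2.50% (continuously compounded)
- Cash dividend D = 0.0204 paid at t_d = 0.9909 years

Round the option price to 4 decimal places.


PV(D) = D * exp(-r * t_d) = 0.0204 * 0.97553182 = 0.01990085
S_0' = S_0 - PV(D) = 1.1200 - 0.01990085 = 1.10009915
d1 = (ln(S_0'/K) + (r + sigma^2/2)*T) / (sigma*sqrt(T)) = 0.39242376
d2 = d1 - sigma*sqrt(T) = -0.13083526
exp(-rT) = 0.95122942
N(-d1) = 0.34737257; N(-d2) = 0.55204718
P = K * exp(-rT) * N(-d2) - S_0' * N(-d1) = 1.0800 * 0.95122942 * 0.55204718 - 1.10009915 * 0.34737257 = 0.1850

Answer: Price = 0.1850


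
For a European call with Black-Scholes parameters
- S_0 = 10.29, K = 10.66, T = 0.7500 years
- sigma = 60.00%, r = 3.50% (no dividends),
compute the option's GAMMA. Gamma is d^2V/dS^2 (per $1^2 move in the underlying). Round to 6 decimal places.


Answer: Gamma = 0.072454

Derivation:
d1 = 0.2423411033; d2 = -0.2772741390
phi(d1) = 0.3873978265; exp(-qT) = 1.0000000000; exp(-rT) = 0.9740915363
Gamma = exp(-qT) * phi(d1) / (S * sigma * sqrt(T)) = 1.0000000000 * 0.3873978265 / (10.2900 * 0.6000 * 0.8660254038) = 0.072454


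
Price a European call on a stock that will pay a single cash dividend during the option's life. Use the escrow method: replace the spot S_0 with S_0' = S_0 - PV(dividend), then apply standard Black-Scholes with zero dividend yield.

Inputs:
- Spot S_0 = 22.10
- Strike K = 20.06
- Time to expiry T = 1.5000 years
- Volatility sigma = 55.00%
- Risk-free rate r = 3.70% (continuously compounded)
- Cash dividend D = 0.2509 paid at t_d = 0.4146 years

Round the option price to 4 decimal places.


Answer: Price = 6.9352

Derivation:
PV(D) = D * exp(-r * t_d) = 0.2509 * 0.98477686 = 0.24708051
S_0' = S_0 - PV(D) = 22.1000 - 0.24708051 = 21.85291949
d1 = (ln(S_0'/K) + (r + sigma^2/2)*T) / (sigma*sqrt(T)) = 0.54628334
d2 = d1 - sigma*sqrt(T) = -0.12732634
exp(-rT) = 0.94601202
N(d1) = 0.70756441; N(d2) = 0.44934106
C = S_0' * N(d1) - K * exp(-rT) * N(d2) = 21.85291949 * 0.70756441 - 20.0600 * 0.94601202 * 0.44934106 = 6.9352


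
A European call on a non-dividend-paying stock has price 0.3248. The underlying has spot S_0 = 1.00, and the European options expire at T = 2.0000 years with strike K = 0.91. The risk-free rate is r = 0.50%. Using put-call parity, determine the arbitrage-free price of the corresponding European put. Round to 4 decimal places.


Answer: Put price = 0.2257

Derivation:
Put-call parity: C - P = S_0 * exp(-qT) - K * exp(-rT).
S_0 * exp(-qT) = 1.0000 * 1.00000000 = 1.00000000
K * exp(-rT) = 0.9100 * 0.99004983 = 0.90094535
P = C - S*exp(-qT) + K*exp(-rT)
P = 0.3248 - 1.00000000 + 0.90094535 = 0.2257


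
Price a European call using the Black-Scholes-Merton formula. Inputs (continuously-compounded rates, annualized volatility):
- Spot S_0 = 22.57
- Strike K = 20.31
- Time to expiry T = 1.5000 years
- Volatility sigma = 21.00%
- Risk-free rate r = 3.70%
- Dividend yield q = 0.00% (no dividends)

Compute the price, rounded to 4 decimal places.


d1 = (ln(S/K) + (r - q + 0.5*sigma^2) * T) / (sigma * sqrt(T)) = 0.75461087
d2 = d1 - sigma * sqrt(T) = 0.49741444
exp(-rT) = 0.94601202; exp(-qT) = 1.00000000
C = S_0 * exp(-qT) * N(d1) - K * exp(-rT) * N(d2)
N(d1) = 0.77475875; N(d2) = 0.69055159
C = 22.5700 * 1.00000000 * 0.77475875 - 20.3100 * 0.94601202 * 0.69055159 = 4.2184

Answer: Price = 4.2184


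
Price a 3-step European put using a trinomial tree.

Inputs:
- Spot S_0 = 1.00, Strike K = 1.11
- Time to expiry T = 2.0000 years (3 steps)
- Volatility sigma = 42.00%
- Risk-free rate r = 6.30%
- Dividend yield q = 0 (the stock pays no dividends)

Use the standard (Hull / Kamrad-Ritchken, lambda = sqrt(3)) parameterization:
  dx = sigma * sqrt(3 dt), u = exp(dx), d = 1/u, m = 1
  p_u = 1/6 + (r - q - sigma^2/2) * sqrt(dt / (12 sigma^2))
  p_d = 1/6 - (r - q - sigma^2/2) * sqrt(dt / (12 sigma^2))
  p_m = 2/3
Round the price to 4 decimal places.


dt = T/N = 0.666667; dx = sigma*sqrt(3*dt) = 0.593970
u = exp(dx) = 1.811164; d = 1/u = 0.552131
p_u = 0.152525, p_m = 0.666667, p_d = 0.180809
Discount per step: exp(-r*dt) = 0.958870
Stock lattice S(k, j) with j the centered position index:
  k=0: S(0,+0) = 1.0000
  k=1: S(1,-1) = 0.5521; S(1,+0) = 1.0000; S(1,+1) = 1.8112
  k=2: S(2,-2) = 0.3048; S(2,-1) = 0.5521; S(2,+0) = 1.0000; S(2,+1) = 1.8112; S(2,+2) = 3.2803
  k=3: S(3,-3) = 0.1683; S(3,-2) = 0.3048; S(3,-1) = 0.5521; S(3,+0) = 1.0000; S(3,+1) = 1.8112; S(3,+2) = 3.2803; S(3,+3) = 5.9412
Terminal payoffs V(N, j) = max(K - S_T, 0):
  V(3,-3) = 0.941683; V(3,-2) = 0.805151; V(3,-1) = 0.557869; V(3,+0) = 0.110000; V(3,+1) = 0.000000; V(3,+2) = 0.000000; V(3,+3) = 0.000000
Backward induction: V(k, j) = exp(-r*dt) * [p_u * V(k+1, j+1) + p_m * V(k+1, j) + p_d * V(k+1, j-1)]
  V(2,-2) = exp(-r*dt) * [p_u*0.557869 + p_m*0.805151 + p_d*0.941683] = 0.759541
  V(2,-1) = exp(-r*dt) * [p_u*0.110000 + p_m*0.557869 + p_d*0.805151] = 0.512294
  V(2,+0) = exp(-r*dt) * [p_u*0.000000 + p_m*0.110000 + p_d*0.557869] = 0.167036
  V(2,+1) = exp(-r*dt) * [p_u*0.000000 + p_m*0.000000 + p_d*0.110000] = 0.019071
  V(2,+2) = exp(-r*dt) * [p_u*0.000000 + p_m*0.000000 + p_d*0.000000] = 0.000000
  V(1,-1) = exp(-r*dt) * [p_u*0.167036 + p_m*0.512294 + p_d*0.759541] = 0.483595
  V(1,+0) = exp(-r*dt) * [p_u*0.019071 + p_m*0.167036 + p_d*0.512294] = 0.198384
  V(1,+1) = exp(-r*dt) * [p_u*0.000000 + p_m*0.019071 + p_d*0.167036] = 0.041150
  V(0,+0) = exp(-r*dt) * [p_u*0.041150 + p_m*0.198384 + p_d*0.483595] = 0.216676

Answer: Price = V(0,0) = 0.2167


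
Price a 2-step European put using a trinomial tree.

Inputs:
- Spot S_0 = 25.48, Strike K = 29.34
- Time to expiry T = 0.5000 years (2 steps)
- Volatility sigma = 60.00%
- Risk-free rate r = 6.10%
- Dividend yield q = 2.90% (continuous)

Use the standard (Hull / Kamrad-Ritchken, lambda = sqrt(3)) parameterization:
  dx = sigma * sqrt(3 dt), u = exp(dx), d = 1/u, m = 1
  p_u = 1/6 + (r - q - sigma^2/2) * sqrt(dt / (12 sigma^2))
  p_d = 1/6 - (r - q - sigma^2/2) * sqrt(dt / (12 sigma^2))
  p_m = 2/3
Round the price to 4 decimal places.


dt = T/N = 0.250000; dx = sigma*sqrt(3*dt) = 0.519615
u = exp(dx) = 1.681381; d = 1/u = 0.594749
p_u = 0.131063, p_m = 0.666667, p_d = 0.202270
Discount per step: exp(-r*dt) = 0.984866
Stock lattice S(k, j) with j the centered position index:
  k=0: S(0,+0) = 25.4800
  k=1: S(1,-1) = 15.1542; S(1,+0) = 25.4800; S(1,+1) = 42.8416
  k=2: S(2,-2) = 9.0130; S(2,-1) = 15.1542; S(2,+0) = 25.4800; S(2,+1) = 42.8416; S(2,+2) = 72.0330
Terminal payoffs V(N, j) = max(K - S_T, 0):
  V(2,-2) = 20.327042; V(2,-1) = 14.185787; V(2,+0) = 3.860000; V(2,+1) = 0.000000; V(2,+2) = 0.000000
Backward induction: V(k, j) = exp(-r*dt) * [p_u * V(k+1, j+1) + p_m * V(k+1, j) + p_d * V(k+1, j-1)]
  V(1,-1) = exp(-r*dt) * [p_u*3.860000 + p_m*14.185787 + p_d*20.327042] = 13.861635
  V(1,+0) = exp(-r*dt) * [p_u*0.000000 + p_m*3.860000 + p_d*14.185787] = 5.360320
  V(1,+1) = exp(-r*dt) * [p_u*0.000000 + p_m*0.000000 + p_d*3.860000] = 0.768946
  V(0,+0) = exp(-r*dt) * [p_u*0.768946 + p_m*5.360320 + p_d*13.861635] = 6.380078

Answer: Price = V(0,0) = 6.3801


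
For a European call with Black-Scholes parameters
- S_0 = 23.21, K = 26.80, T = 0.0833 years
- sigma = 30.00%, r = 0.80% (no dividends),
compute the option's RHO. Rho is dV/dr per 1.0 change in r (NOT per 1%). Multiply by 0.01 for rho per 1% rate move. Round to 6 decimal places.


Answer: Rho = 0.100138

Derivation:
d1 = -1.6100180866; d2 = -1.6966033047
phi(d1) = 0.1091515874; exp(-qT) = 1.0000000000; exp(-rT) = 0.9993338220
N(d2) = 0.0448858423
Rho = K*T*exp(-rT)*N(d2) = 26.8000 * 0.0833 * 0.9993338220 * 0.0448858423 = 0.100138


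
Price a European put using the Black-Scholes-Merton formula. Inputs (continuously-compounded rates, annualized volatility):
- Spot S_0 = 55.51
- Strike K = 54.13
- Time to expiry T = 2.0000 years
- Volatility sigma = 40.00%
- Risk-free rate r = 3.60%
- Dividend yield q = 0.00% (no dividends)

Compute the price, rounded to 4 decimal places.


d1 = (ln(S/K) + (r - q + 0.5*sigma^2) * T) / (sigma * sqrt(T)) = 0.45462480
d2 = d1 - sigma * sqrt(T) = -0.11106062
exp(-rT) = 0.93053090; exp(-qT) = 1.00000000
P = K * exp(-rT) * N(-d2) - S_0 * exp(-qT) * N(-d1)
N(-d1) = 0.32468959; N(-d2) = 0.54421586
P = 54.1300 * 0.93053090 * 0.54421586 - 55.5100 * 1.00000000 * 0.32468959 = 9.3884

Answer: Price = 9.3884


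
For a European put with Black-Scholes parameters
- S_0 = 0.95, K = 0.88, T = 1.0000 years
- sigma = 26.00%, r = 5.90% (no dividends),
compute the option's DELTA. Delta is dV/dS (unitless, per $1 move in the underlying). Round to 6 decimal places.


d1 = 0.6513079889; d2 = 0.3913079889
phi(d1) = 0.3226976115; exp(-qT) = 1.0000000000; exp(-rT) = 0.9427067692
N(-d1) = 0.2574238462
Delta = -exp(-qT) * N(-d1) = -1.0000000000 * 0.2574238462 = -0.257424

Answer: Delta = -0.257424


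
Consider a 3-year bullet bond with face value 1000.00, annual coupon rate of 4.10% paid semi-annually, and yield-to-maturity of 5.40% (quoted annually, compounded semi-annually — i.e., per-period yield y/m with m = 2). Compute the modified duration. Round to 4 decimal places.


Coupon per period c = face * coupon_rate / m = 20.500000
Periods per year m = 2; per-period yield y/m = 0.027000
Number of cashflows N = 6
Cashflows (t years, CF_t, discount factor 1/(1+y/m)^(m*t), PV):
  t = 0.5000: CF_t = 20.500000, DF = 0.973710, PV = 19.961052
  t = 1.0000: CF_t = 20.500000, DF = 0.948111, PV = 19.436272
  t = 1.5000: CF_t = 20.500000, DF = 0.923185, PV = 18.925289
  t = 2.0000: CF_t = 20.500000, DF = 0.898914, PV = 18.427740
  t = 2.5000: CF_t = 20.500000, DF = 0.875282, PV = 17.943272
  t = 3.0000: CF_t = 1020.500000, DF = 0.852270, PV = 869.741809
Price P = sum_t PV_t = 964.435435
First compute Macaulay numerator sum_t t * PV_t:
  t * PV_t at t = 0.5000: 9.980526
  t * PV_t at t = 1.0000: 19.436272
  t * PV_t at t = 1.5000: 28.387934
  t * PV_t at t = 2.0000: 36.855481
  t * PV_t at t = 2.5000: 44.858180
  t * PV_t at t = 3.0000: 2609.225428
Macaulay duration D = 2748.743821 / 964.435435 = 2.850107
Modified duration = D / (1 + y/m) = 2.850107 / (1 + 0.027000) = 2.775177

Answer: Modified duration = 2.7752


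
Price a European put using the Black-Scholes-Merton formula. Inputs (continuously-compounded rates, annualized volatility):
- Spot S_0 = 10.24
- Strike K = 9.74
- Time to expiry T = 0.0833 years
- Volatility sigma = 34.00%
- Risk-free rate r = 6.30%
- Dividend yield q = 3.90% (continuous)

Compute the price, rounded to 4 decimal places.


d1 = (ln(S/K) + (r - q + 0.5*sigma^2) * T) / (sigma * sqrt(T)) = 0.57958312
d2 = d1 - sigma * sqrt(T) = 0.48145321
exp(-rT) = 0.99476585; exp(-qT) = 0.99675657
P = K * exp(-rT) * N(-d2) - S_0 * exp(-qT) * N(-d1)
N(-d1) = 0.28109789; N(-d2) = 0.31509721
P = 9.7400 * 0.99476585 * 0.31509721 - 10.2400 * 0.99675657 * 0.28109789 = 0.1839

Answer: Price = 0.1839


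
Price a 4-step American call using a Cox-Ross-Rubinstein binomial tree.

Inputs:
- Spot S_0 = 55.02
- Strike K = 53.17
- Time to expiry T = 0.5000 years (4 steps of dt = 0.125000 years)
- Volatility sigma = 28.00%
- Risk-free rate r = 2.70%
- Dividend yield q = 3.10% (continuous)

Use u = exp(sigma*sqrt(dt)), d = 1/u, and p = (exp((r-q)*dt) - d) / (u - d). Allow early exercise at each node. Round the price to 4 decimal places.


dt = T/N = 0.125000
u = exp(sigma*sqrt(dt)) = 1.104061; d = 1/u = 0.905747
p = (exp((r-q)*dt) - d) / (u - d) = 0.472751
Discount per step: exp(-r*dt) = 0.996631
Stock lattice S(k, i) with i counting down-moves:
  k=0: S(0,0) = 55.0200
  k=1: S(1,0) = 60.7454; S(1,1) = 49.8342
  k=2: S(2,0) = 67.0666; S(2,1) = 55.0200; S(2,2) = 45.1372
  k=3: S(3,0) = 74.0456; S(3,1) = 60.7454; S(3,2) = 49.8342; S(3,3) = 40.8829
  k=4: S(4,0) = 81.7509; S(4,1) = 67.0666; S(4,2) = 55.0200; S(4,3) = 45.1372; S(4,4) = 37.0296
Terminal payoffs V(N, i) = max(S_T - K, 0):
  V(4,0) = 28.580878; V(4,1) = 13.896633; V(4,2) = 1.850000; V(4,3) = 0.000000; V(4,4) = 0.000000
Backward induction: V(k, i) = exp(-r*dt) * [p * V(k+1, i) + (1-p) * V(k+1, i+1)]; then take max(V_cont, immediate exercise) for American.
  V(3,0) = exp(-r*dt) * [p*28.580878 + (1-p)*13.896633] = 20.768410; exercise = 20.875636; V(3,0) = max -> 20.875636
  V(3,1) = exp(-r*dt) * [p*13.896633 + (1-p)*1.850000] = 7.519634; exercise = 7.575421; V(3,1) = max -> 7.575421
  V(3,2) = exp(-r*dt) * [p*1.850000 + (1-p)*0.000000] = 0.871642; exercise = 0.000000; V(3,2) = max -> 0.871642
  V(3,3) = exp(-r*dt) * [p*0.000000 + (1-p)*0.000000] = 0.000000; exercise = 0.000000; V(3,3) = max -> 0.000000
  V(2,0) = exp(-r*dt) * [p*20.875636 + (1-p)*7.575421] = 13.816399; exercise = 13.896633; V(2,0) = max -> 13.896633
  V(2,1) = exp(-r*dt) * [p*7.575421 + (1-p)*0.871642] = 4.027244; exercise = 1.850000; V(2,1) = max -> 4.027244
  V(2,2) = exp(-r*dt) * [p*0.871642 + (1-p)*0.000000] = 0.410681; exercise = 0.000000; V(2,2) = max -> 0.410681
  V(1,0) = exp(-r*dt) * [p*13.896633 + (1-p)*4.027244] = 8.663717; exercise = 7.575421; V(1,0) = max -> 8.663717
  V(1,1) = exp(-r*dt) * [p*4.027244 + (1-p)*0.410681] = 2.113270; exercise = 0.000000; V(1,1) = max -> 2.113270
  V(0,0) = exp(-r*dt) * [p*8.663717 + (1-p)*2.113270] = 5.192445; exercise = 1.850000; V(0,0) = max -> 5.192445

Answer: Price = V(0,0) = 5.1924


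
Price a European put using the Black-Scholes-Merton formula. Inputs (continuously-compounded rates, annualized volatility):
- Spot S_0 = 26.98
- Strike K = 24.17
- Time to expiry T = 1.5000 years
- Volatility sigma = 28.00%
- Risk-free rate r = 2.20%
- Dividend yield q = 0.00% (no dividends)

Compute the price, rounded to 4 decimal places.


d1 = (ln(S/K) + (r - q + 0.5*sigma^2) * T) / (sigma * sqrt(T)) = 0.58841309
d2 = d1 - sigma * sqrt(T) = 0.24548453
exp(-rT) = 0.96753856; exp(-qT) = 1.00000000
P = K * exp(-rT) * N(-d2) - S_0 * exp(-qT) * N(-d1)
N(-d1) = 0.27812753; N(-d2) = 0.40304064
P = 24.1700 * 0.96753856 * 0.40304064 - 26.9800 * 1.00000000 * 0.27812753 = 1.9214

Answer: Price = 1.9214


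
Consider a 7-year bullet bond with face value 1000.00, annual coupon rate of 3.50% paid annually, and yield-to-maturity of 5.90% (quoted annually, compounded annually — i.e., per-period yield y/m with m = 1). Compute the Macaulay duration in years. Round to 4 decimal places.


Coupon per period c = face * coupon_rate / m = 35.000000
Periods per year m = 1; per-period yield y/m = 0.059000
Number of cashflows N = 7
Cashflows (t years, CF_t, discount factor 1/(1+y/m)^(m*t), PV):
  t = 1.0000: CF_t = 35.000000, DF = 0.944287, PV = 33.050047
  t = 2.0000: CF_t = 35.000000, DF = 0.891678, PV = 31.208732
  t = 3.0000: CF_t = 35.000000, DF = 0.842000, PV = 29.470002
  t = 4.0000: CF_t = 35.000000, DF = 0.795090, PV = 27.828142
  t = 5.0000: CF_t = 35.000000, DF = 0.750793, PV = 26.277754
  t = 6.0000: CF_t = 35.000000, DF = 0.708964, PV = 24.813743
  t = 7.0000: CF_t = 1035.000000, DF = 0.669466, PV = 692.896917
Price P = sum_t PV_t = 865.545337
Macaulay numerator sum_t t * PV_t:
  t * PV_t at t = 1.0000: 33.050047
  t * PV_t at t = 2.0000: 62.417464
  t * PV_t at t = 3.0000: 88.410006
  t * PV_t at t = 4.0000: 111.312566
  t * PV_t at t = 5.0000: 131.388770
  t * PV_t at t = 6.0000: 148.882459
  t * PV_t at t = 7.0000: 4850.278420
Macaulay duration D = (sum_t t * PV_t) / P = 5425.739733 / 865.545337 = 6.268579

Answer: Macaulay duration = 6.2686 years


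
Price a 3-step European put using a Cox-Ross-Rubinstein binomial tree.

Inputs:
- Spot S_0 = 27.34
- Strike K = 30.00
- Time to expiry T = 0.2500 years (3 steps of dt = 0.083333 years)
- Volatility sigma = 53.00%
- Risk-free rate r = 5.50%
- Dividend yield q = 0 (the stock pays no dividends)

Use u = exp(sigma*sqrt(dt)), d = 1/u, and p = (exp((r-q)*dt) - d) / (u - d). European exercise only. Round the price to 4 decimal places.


dt = T/N = 0.083333
u = exp(sigma*sqrt(dt)) = 1.165322; d = 1/u = 0.858132
p = (exp((r-q)*dt) - d) / (u - d) = 0.476779
Discount per step: exp(-r*dt) = 0.995427
Stock lattice S(k, i) with i counting down-moves:
  k=0: S(0,0) = 27.3400
  k=1: S(1,0) = 31.8599; S(1,1) = 23.4613
  k=2: S(2,0) = 37.1271; S(2,1) = 27.3400; S(2,2) = 20.1329
  k=3: S(3,0) = 43.2650; S(3,1) = 31.8599; S(3,2) = 23.4613; S(3,3) = 17.2767
Terminal payoffs V(N, i) = max(K - S_T, 0):
  V(3,0) = 0.000000; V(3,1) = 0.000000; V(3,2) = 6.538682; V(3,3) = 12.723324
Backward induction: V(k, i) = exp(-r*dt) * [p * V(k+1, i) + (1-p) * V(k+1, i+1)].
  V(2,0) = exp(-r*dt) * [p*0.000000 + (1-p)*0.000000] = 0.000000
  V(2,1) = exp(-r*dt) * [p*0.000000 + (1-p)*6.538682] = 3.405529
  V(2,2) = exp(-r*dt) * [p*6.538682 + (1-p)*12.723324] = 9.729917
  V(1,0) = exp(-r*dt) * [p*0.000000 + (1-p)*3.405529] = 1.773695
  V(1,1) = exp(-r*dt) * [p*3.405529 + (1-p)*9.729917] = 6.683874
  V(0,0) = exp(-r*dt) * [p*1.773695 + (1-p)*6.683874] = 4.322943

Answer: Price = V(0,0) = 4.3229


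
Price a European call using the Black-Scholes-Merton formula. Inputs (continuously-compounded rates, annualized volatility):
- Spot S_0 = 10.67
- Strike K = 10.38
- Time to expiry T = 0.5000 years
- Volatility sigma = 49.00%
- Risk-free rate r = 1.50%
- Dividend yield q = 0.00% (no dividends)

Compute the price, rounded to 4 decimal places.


Answer: Price = 1.6333

Derivation:
d1 = (ln(S/K) + (r - q + 0.5*sigma^2) * T) / (sigma * sqrt(T)) = 0.27441570
d2 = d1 - sigma * sqrt(T) = -0.07206663
exp(-rT) = 0.99252805; exp(-qT) = 1.00000000
C = S_0 * exp(-qT) * N(d1) - K * exp(-rT) * N(d2)
N(d1) = 0.60811741; N(d2) = 0.47127444
C = 10.6700 * 1.00000000 * 0.60811741 - 10.3800 * 0.99252805 * 0.47127444 = 1.6333


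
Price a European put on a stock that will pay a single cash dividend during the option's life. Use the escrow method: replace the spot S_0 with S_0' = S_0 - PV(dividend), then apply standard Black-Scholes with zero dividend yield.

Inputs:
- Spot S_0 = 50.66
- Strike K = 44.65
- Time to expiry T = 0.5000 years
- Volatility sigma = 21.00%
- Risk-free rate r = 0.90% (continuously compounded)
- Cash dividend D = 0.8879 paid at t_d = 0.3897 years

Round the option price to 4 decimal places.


PV(D) = D * exp(-r * t_d) = 0.8879 * 0.99649884 = 0.88479132
S_0' = S_0 - PV(D) = 50.6600 - 0.88479132 = 49.77520868
d1 = (ln(S_0'/K) + (r + sigma^2/2)*T) / (sigma*sqrt(T)) = 0.83632371
d2 = d1 - sigma*sqrt(T) = 0.68783129
exp(-rT) = 0.99551011
N(-d1) = 0.20148641; N(-d2) = 0.24577952
P = K * exp(-rT) * N(-d2) - S_0' * N(-d1) = 44.6500 * 0.99551011 * 0.24577952 - 49.77520868 * 0.20148641 = 0.8958

Answer: Price = 0.8958


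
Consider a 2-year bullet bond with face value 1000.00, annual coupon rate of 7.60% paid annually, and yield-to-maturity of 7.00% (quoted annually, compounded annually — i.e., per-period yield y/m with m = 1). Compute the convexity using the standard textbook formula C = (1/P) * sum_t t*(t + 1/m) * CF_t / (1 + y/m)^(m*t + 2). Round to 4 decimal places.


Coupon per period c = face * coupon_rate / m = 76.000000
Periods per year m = 1; per-period yield y/m = 0.070000
Number of cashflows N = 2
Cashflows (t years, CF_t, discount factor 1/(1+y/m)^(m*t), PV):
  t = 1.0000: CF_t = 76.000000, DF = 0.934579, PV = 71.028037
  t = 2.0000: CF_t = 1076.000000, DF = 0.873439, PV = 939.820072
Price P = sum_t PV_t = 1010.848109
Convexity numerator sum_t t*(t + 1/m) * CF_t / (1+y/m)^(m*t + 2):
  t = 1.0000: term = 124.077277
  t = 2.0000: term = 4925.251489
Convexity = (1/P) * sum = 5049.328766 / 1010.848109 = 4.995141

Answer: Convexity = 4.9951


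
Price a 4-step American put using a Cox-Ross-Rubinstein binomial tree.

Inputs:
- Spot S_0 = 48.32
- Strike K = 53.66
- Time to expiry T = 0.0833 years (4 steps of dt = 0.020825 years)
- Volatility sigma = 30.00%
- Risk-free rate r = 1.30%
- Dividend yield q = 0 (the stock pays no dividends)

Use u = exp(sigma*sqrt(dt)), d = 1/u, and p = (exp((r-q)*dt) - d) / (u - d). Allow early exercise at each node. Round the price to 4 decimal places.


dt = T/N = 0.020825
u = exp(sigma*sqrt(dt)) = 1.044243; d = 1/u = 0.957631
p = (exp((r-q)*dt) - d) / (u - d) = 0.492305
Discount per step: exp(-r*dt) = 0.999729
Stock lattice S(k, i) with i counting down-moves:
  k=0: S(0,0) = 48.3200
  k=1: S(1,0) = 50.4578; S(1,1) = 46.2727
  k=2: S(2,0) = 52.6903; S(2,1) = 48.3200; S(2,2) = 44.3122
  k=3: S(3,0) = 55.0215; S(3,1) = 50.4578; S(3,2) = 46.2727; S(3,3) = 42.4348
  k=4: S(4,0) = 57.4558; S(4,1) = 52.6903; S(4,2) = 48.3200; S(4,3) = 44.3122; S(4,4) = 40.6368
Terminal payoffs V(N, i) = max(K - S_T, 0):
  V(4,0) = 0.000000; V(4,1) = 0.969732; V(4,2) = 5.340000; V(4,3) = 9.347787; V(4,4) = 13.023157
Backward induction: V(k, i) = exp(-r*dt) * [p * V(k+1, i) + (1-p) * V(k+1, i+1)]; then take max(V_cont, immediate exercise) for American.
  V(3,0) = exp(-r*dt) * [p*0.000000 + (1-p)*0.969732] = 0.492195; exercise = 0.000000; V(3,0) = max -> 0.492195
  V(3,1) = exp(-r*dt) * [p*0.969732 + (1-p)*5.340000] = 3.187634; exercise = 3.202159; V(3,1) = max -> 3.202159
  V(3,2) = exp(-r*dt) * [p*5.340000 + (1-p)*9.347787] = 7.372738; exercise = 7.387263; V(3,2) = max -> 7.387263
  V(3,3) = exp(-r*dt) * [p*9.347787 + (1-p)*13.023157] = 11.210720; exercise = 11.225245; V(3,3) = max -> 11.225245
  V(2,0) = exp(-r*dt) * [p*0.492195 + (1-p)*3.202159] = 1.867525; exercise = 0.969732; V(2,0) = max -> 1.867525
  V(2,1) = exp(-r*dt) * [p*3.202159 + (1-p)*7.387263] = 5.325475; exercise = 5.340000; V(2,1) = max -> 5.340000
  V(2,2) = exp(-r*dt) * [p*7.387263 + (1-p)*11.225245] = 9.333262; exercise = 9.347787; V(2,2) = max -> 9.347787
  V(1,0) = exp(-r*dt) * [p*1.867525 + (1-p)*5.340000] = 3.629502; exercise = 3.202159; V(1,0) = max -> 3.629502
  V(1,1) = exp(-r*dt) * [p*5.340000 + (1-p)*9.347787] = 7.372738; exercise = 7.387263; V(1,1) = max -> 7.387263
  V(0,0) = exp(-r*dt) * [p*3.629502 + (1-p)*7.387263] = 5.535801; exercise = 5.340000; V(0,0) = max -> 5.535801

Answer: Price = V(0,0) = 5.5358


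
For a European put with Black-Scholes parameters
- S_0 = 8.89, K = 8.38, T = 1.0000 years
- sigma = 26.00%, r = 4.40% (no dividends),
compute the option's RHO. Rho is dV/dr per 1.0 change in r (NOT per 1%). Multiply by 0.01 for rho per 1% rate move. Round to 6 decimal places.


d1 = 0.5264582117; d2 = 0.2664582117
phi(d1) = 0.3473169006; exp(-qT) = 1.0000000000; exp(-rT) = 0.9569539575
N(-d2) = 0.3949431693
Rho = -K*T*exp(-rT)*N(-d2) = -8.3800 * 1.0000 * 0.9569539575 * 0.3949431693 = -3.167158

Answer: Rho = -3.167158


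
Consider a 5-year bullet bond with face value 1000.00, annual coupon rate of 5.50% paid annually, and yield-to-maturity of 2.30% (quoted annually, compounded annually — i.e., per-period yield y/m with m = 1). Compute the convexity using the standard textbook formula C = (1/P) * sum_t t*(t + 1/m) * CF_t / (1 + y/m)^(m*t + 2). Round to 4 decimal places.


Coupon per period c = face * coupon_rate / m = 55.000000
Periods per year m = 1; per-period yield y/m = 0.023000
Number of cashflows N = 5
Cashflows (t years, CF_t, discount factor 1/(1+y/m)^(m*t), PV):
  t = 1.0000: CF_t = 55.000000, DF = 0.977517, PV = 53.763441
  t = 2.0000: CF_t = 55.000000, DF = 0.955540, PV = 52.554683
  t = 3.0000: CF_t = 55.000000, DF = 0.934056, PV = 51.373102
  t = 4.0000: CF_t = 55.000000, DF = 0.913056, PV = 50.218086
  t = 5.0000: CF_t = 1055.000000, DF = 0.892528, PV = 941.617001
Price P = sum_t PV_t = 1149.526312
Convexity numerator sum_t t*(t + 1/m) * CF_t / (1+y/m)^(m*t + 2):
  t = 1.0000: term = 102.746204
  t = 2.0000: term = 301.308515
  t = 3.0000: term = 589.068456
  t = 4.0000: term = 959.707487
  t = 5.0000: term = 26992.572614
Convexity = (1/P) * sum = 28945.403275 / 1149.526312 = 25.180288

Answer: Convexity = 25.1803


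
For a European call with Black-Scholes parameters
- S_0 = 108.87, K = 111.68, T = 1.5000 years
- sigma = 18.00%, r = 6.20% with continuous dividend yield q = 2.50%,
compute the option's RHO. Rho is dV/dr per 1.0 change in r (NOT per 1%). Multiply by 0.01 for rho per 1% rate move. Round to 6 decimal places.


Answer: Rho = 77.900556

Derivation:
d1 = 0.2463863298; d2 = 0.0259322529
phi(d1) = 0.3870150705; exp(-qT) = 0.9631944177; exp(-rT) = 0.9111935003
N(d2) = 0.5103443127
Rho = K*T*exp(-rT)*N(d2) = 111.6800 * 1.5000 * 0.9111935003 * 0.5103443127 = 77.900556


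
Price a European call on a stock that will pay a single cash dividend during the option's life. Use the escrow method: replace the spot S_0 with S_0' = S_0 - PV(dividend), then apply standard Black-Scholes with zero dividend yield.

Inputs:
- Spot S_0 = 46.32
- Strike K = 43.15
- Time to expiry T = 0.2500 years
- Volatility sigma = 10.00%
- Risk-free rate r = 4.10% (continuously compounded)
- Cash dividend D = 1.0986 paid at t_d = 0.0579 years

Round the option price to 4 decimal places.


PV(D) = D * exp(-r * t_d) = 1.0986 * 0.99762892 = 1.09599513
S_0' = S_0 - PV(D) = 46.3200 - 1.09599513 = 45.22400487
d1 = (ln(S_0'/K) + (r + sigma^2/2)*T) / (sigma*sqrt(T)) = 1.16891219
d2 = d1 - sigma*sqrt(T) = 1.11891219
exp(-rT) = 0.98980235
N(d1) = 0.87878049; N(d2) = 0.86841120
C = S_0' * N(d1) - K * exp(-rT) * N(d2) = 45.22400487 * 0.87878049 - 43.1500 * 0.98980235 * 0.86841120 = 2.6522

Answer: Price = 2.6522


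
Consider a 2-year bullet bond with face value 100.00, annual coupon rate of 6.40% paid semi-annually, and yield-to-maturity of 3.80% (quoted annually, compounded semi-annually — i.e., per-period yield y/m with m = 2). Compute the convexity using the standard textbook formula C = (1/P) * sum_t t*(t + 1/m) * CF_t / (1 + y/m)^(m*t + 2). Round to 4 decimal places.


Coupon per period c = face * coupon_rate / m = 3.200000
Periods per year m = 2; per-period yield y/m = 0.019000
Number of cashflows N = 4
Cashflows (t years, CF_t, discount factor 1/(1+y/m)^(m*t), PV):
  t = 0.5000: CF_t = 3.200000, DF = 0.981354, PV = 3.140334
  t = 1.0000: CF_t = 3.200000, DF = 0.963056, PV = 3.081780
  t = 1.5000: CF_t = 3.200000, DF = 0.945099, PV = 3.024318
  t = 2.0000: CF_t = 103.200000, DF = 0.927477, PV = 95.715652
Price P = sum_t PV_t = 104.962083
Convexity numerator sum_t t*(t + 1/m) * CF_t / (1+y/m)^(m*t + 2):
  t = 0.5000: term = 1.512159
  t = 1.0000: term = 4.451891
  t = 1.5000: term = 8.737764
  t = 2.0000: term = 460.897760
Convexity = (1/P) * sum = 475.599574 / 104.962083 = 4.531156

Answer: Convexity = 4.5312


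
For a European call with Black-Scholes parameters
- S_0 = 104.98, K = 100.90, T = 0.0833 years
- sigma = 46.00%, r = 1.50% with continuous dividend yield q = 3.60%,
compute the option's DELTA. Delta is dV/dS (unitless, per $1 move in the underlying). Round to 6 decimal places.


d1 = 0.3517803626; d2 = 0.2190163615
phi(d1) = 0.3750060031; exp(-qT) = 0.9970056919; exp(-rT) = 0.9987512803
N(d1) = 0.6374985066
Delta = exp(-qT) * N(d1) = 0.9970056919 * 0.6374985066 = 0.635590

Answer: Delta = 0.635590


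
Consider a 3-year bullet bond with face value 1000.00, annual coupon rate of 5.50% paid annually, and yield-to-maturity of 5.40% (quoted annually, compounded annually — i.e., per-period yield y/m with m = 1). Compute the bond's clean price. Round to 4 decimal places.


Answer: Price = 1002.7030

Derivation:
Coupon per period c = face * coupon_rate / m = 55.000000
Periods per year m = 1; per-period yield y/m = 0.054000
Number of cashflows N = 3
Cashflows (t years, CF_t, discount factor 1/(1+y/m)^(m*t), PV):
  t = 1.0000: CF_t = 55.000000, DF = 0.948767, PV = 52.182163
  t = 2.0000: CF_t = 55.000000, DF = 0.900158, PV = 49.508694
  t = 3.0000: CF_t = 1055.000000, DF = 0.854040, PV = 901.012108
Price P = sum_t PV_t = 1002.702965


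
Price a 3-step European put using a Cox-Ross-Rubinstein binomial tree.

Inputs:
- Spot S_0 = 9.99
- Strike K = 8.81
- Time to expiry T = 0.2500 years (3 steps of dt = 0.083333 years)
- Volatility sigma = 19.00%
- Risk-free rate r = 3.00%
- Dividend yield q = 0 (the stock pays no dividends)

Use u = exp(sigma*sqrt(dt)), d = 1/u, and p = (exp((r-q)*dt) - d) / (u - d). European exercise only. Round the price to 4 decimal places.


dt = T/N = 0.083333
u = exp(sigma*sqrt(dt)) = 1.056380; d = 1/u = 0.946629
p = (exp((r-q)*dt) - d) / (u - d) = 0.509099
Discount per step: exp(-r*dt) = 0.997503
Stock lattice S(k, i) with i counting down-moves:
  k=0: S(0,0) = 9.9900
  k=1: S(1,0) = 10.5532; S(1,1) = 9.4568
  k=2: S(2,0) = 11.1482; S(2,1) = 9.9900; S(2,2) = 8.9521
  k=3: S(3,0) = 11.7768; S(3,1) = 10.5532; S(3,2) = 9.4568; S(3,3) = 8.4743
Terminal payoffs V(N, i) = max(K - S_T, 0):
  V(3,0) = 0.000000; V(3,1) = 0.000000; V(3,2) = 0.000000; V(3,3) = 0.335685
Backward induction: V(k, i) = exp(-r*dt) * [p * V(k+1, i) + (1-p) * V(k+1, i+1)].
  V(2,0) = exp(-r*dt) * [p*0.000000 + (1-p)*0.000000] = 0.000000
  V(2,1) = exp(-r*dt) * [p*0.000000 + (1-p)*0.000000] = 0.000000
  V(2,2) = exp(-r*dt) * [p*0.000000 + (1-p)*0.335685] = 0.164377
  V(1,0) = exp(-r*dt) * [p*0.000000 + (1-p)*0.000000] = 0.000000
  V(1,1) = exp(-r*dt) * [p*0.000000 + (1-p)*0.164377] = 0.080491
  V(0,0) = exp(-r*dt) * [p*0.000000 + (1-p)*0.080491] = 0.039415

Answer: Price = V(0,0) = 0.0394


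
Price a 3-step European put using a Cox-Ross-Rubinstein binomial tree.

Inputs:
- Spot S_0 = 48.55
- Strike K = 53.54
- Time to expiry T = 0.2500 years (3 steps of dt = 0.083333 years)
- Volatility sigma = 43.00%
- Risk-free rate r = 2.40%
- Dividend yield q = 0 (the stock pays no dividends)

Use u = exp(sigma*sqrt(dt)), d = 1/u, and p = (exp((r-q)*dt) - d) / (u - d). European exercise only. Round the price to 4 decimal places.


dt = T/N = 0.083333
u = exp(sigma*sqrt(dt)) = 1.132163; d = 1/u = 0.883265
p = (exp((r-q)*dt) - d) / (u - d) = 0.477051
Discount per step: exp(-r*dt) = 0.998002
Stock lattice S(k, i) with i counting down-moves:
  k=0: S(0,0) = 48.5500
  k=1: S(1,0) = 54.9665; S(1,1) = 42.8825
  k=2: S(2,0) = 62.2311; S(2,1) = 48.5500; S(2,2) = 37.8766
  k=3: S(3,0) = 70.4558; S(3,1) = 54.9665; S(3,2) = 42.8825; S(3,3) = 33.4551
Terminal payoffs V(N, i) = max(K - S_T, 0):
  V(3,0) = 0.000000; V(3,1) = 0.000000; V(3,2) = 10.657497; V(3,3) = 20.084932
Backward induction: V(k, i) = exp(-r*dt) * [p * V(k+1, i) + (1-p) * V(k+1, i+1)].
  V(2,0) = exp(-r*dt) * [p*0.000000 + (1-p)*0.000000] = 0.000000
  V(2,1) = exp(-r*dt) * [p*0.000000 + (1-p)*10.657497] = 5.562196
  V(2,2) = exp(-r*dt) * [p*10.657497 + (1-p)*20.084932] = 15.556424
  V(1,0) = exp(-r*dt) * [p*0.000000 + (1-p)*5.562196] = 2.902935
  V(1,1) = exp(-r*dt) * [p*5.562196 + (1-p)*15.556424] = 10.767115
  V(0,0) = exp(-r*dt) * [p*2.902935 + (1-p)*10.767115] = 7.001486

Answer: Price = V(0,0) = 7.0015


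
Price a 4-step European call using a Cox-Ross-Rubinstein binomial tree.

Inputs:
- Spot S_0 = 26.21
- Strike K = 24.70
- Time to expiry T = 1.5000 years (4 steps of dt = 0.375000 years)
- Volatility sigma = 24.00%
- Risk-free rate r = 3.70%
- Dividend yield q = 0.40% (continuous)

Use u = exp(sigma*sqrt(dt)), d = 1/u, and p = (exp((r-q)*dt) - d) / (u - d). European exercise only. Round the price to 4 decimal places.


dt = T/N = 0.375000
u = exp(sigma*sqrt(dt)) = 1.158319; d = 1/u = 0.863320
p = (exp((r-q)*dt) - d) / (u - d) = 0.505534
Discount per step: exp(-r*dt) = 0.986221
Stock lattice S(k, i) with i counting down-moves:
  k=0: S(0,0) = 26.2100
  k=1: S(1,0) = 30.3595; S(1,1) = 22.6276
  k=2: S(2,0) = 35.1660; S(2,1) = 26.2100; S(2,2) = 19.5349
  k=3: S(3,0) = 40.7334; S(3,1) = 30.3595; S(3,2) = 22.6276; S(3,3) = 16.8649
  k=4: S(4,0) = 47.1823; S(4,1) = 35.1660; S(4,2) = 26.2100; S(4,3) = 19.5349; S(4,4) = 14.5598
Terminal payoffs V(N, i) = max(S_T - K, 0):
  V(4,0) = 22.482287; V(4,1) = 10.466003; V(4,2) = 1.510000; V(4,3) = 0.000000; V(4,4) = 0.000000
Backward induction: V(k, i) = exp(-r*dt) * [p * V(k+1, i) + (1-p) * V(k+1, i+1)].
  V(3,0) = exp(-r*dt) * [p*22.482287 + (1-p)*10.466003] = 16.312723
  V(3,1) = exp(-r*dt) * [p*10.466003 + (1-p)*1.510000] = 5.954369
  V(3,2) = exp(-r*dt) * [p*1.510000 + (1-p)*0.000000] = 0.752837
  V(3,3) = exp(-r*dt) * [p*0.000000 + (1-p)*0.000000] = 0.000000
  V(2,0) = exp(-r*dt) * [p*16.312723 + (1-p)*5.954369] = 11.036665
  V(2,1) = exp(-r*dt) * [p*5.954369 + (1-p)*0.752837] = 3.335780
  V(2,2) = exp(-r*dt) * [p*0.752837 + (1-p)*0.000000] = 0.375341
  V(1,0) = exp(-r*dt) * [p*11.036665 + (1-p)*3.335780] = 7.129230
  V(1,1) = exp(-r*dt) * [p*3.335780 + (1-p)*0.375341] = 1.846149
  V(0,0) = exp(-r*dt) * [p*7.129230 + (1-p)*1.846149] = 4.454685

Answer: Price = V(0,0) = 4.4547


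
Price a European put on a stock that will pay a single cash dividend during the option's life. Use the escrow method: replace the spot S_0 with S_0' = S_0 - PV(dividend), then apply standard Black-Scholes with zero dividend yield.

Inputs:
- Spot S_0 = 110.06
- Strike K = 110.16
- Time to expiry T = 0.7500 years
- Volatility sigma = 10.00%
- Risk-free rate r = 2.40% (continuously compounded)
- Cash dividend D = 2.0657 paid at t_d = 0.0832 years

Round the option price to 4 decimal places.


PV(D) = D * exp(-r * t_d) = 2.0657 * 0.99800519 = 2.06157933
S_0' = S_0 - PV(D) = 110.0600 - 2.06157933 = 107.99842067
d1 = (ln(S_0'/K) + (r + sigma^2/2)*T) / (sigma*sqrt(T)) = 0.02231747
d2 = d1 - sigma*sqrt(T) = -0.06428507
exp(-rT) = 0.98216103
N(-d1) = 0.49109736; N(-d2) = 0.52562838
P = K * exp(-rT) * N(-d2) - S_0' * N(-d1) = 110.1600 * 0.98216103 * 0.52562838 - 107.99842067 * 0.49109736 = 3.8325

Answer: Price = 3.8325
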